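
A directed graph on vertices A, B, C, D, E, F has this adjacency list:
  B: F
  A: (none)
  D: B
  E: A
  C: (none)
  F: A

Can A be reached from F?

Yes

Explore from F.
Distance 1: reach A.
Found A.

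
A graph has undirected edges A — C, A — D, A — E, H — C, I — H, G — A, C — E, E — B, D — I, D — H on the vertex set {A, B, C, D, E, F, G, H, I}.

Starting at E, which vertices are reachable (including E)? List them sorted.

Start at E.
Its neighbours: A, B, C.
Then their neighbours: D, G, H.
Then next layer: I.
Nothing further is reachable.

A, B, C, D, E, G, H, I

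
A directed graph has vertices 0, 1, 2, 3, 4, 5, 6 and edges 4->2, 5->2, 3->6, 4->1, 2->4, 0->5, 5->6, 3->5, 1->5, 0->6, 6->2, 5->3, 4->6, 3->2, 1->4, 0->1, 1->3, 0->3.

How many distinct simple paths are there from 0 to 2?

19

0→1→3→2
0→1→3→5→2
0→1→3→5→6→2
0→1→3→6→2
0→1→4→2
0→1→4→6→2
0→1→5→2
0→1→5→3→2
... and 11 more.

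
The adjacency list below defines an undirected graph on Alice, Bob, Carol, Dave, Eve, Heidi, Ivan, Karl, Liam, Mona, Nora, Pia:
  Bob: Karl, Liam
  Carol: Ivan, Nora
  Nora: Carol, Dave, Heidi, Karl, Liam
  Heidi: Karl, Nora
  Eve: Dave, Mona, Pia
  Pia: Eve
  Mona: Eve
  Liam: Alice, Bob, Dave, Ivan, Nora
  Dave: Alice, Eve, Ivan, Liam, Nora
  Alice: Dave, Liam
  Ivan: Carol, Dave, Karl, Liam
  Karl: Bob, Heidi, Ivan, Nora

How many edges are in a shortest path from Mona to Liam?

Distance 0: Mona.
Distance 1: Eve.
Distance 2: Dave, Pia.
Distance 3: Alice, Ivan, Liam, Nora — contains Liam.

3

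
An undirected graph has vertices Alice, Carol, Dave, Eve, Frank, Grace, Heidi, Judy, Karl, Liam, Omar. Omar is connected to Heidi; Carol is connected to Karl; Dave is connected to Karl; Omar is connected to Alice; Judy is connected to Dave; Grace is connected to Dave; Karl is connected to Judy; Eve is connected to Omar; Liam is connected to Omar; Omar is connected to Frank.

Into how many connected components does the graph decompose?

2

From Alice: component {Alice, Eve, Frank, Heidi, Liam, Omar}.
From Carol: component {Carol, Dave, Grace, Judy, Karl}.
That's 2 components.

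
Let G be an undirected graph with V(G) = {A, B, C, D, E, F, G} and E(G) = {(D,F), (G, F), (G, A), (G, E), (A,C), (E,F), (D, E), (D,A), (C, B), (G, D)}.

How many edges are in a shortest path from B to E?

Distance 0: B.
Distance 1: C.
Distance 2: A.
Distance 3: D, G.
Distance 4: E, F — contains E.

4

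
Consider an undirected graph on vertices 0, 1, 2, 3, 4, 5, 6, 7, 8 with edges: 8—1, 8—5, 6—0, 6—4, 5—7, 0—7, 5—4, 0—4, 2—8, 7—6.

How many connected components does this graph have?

2

From 0: component {0, 1, 2, 4, 5, 6, 7, 8}.
From 3: component {3}.
That's 2 components.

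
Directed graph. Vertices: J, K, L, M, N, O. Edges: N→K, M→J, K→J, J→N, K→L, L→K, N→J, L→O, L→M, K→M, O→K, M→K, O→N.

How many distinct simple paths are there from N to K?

N→K

1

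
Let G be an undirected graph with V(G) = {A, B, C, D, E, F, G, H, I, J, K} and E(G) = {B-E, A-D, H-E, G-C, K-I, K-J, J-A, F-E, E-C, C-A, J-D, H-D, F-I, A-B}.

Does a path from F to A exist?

Yes

Explore from F.
Distance 1: reach E, I.
Distance 2: reach B, C, H, K.
Distance 3: reach A, D, G, J.
Found A.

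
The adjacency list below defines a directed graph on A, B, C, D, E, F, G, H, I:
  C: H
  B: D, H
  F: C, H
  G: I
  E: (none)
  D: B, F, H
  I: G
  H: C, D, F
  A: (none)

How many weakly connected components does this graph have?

4

From A: component {A}.
From B: component {B, C, D, F, H}.
From E: component {E}.
From G: component {G, I}.
That's 4 components.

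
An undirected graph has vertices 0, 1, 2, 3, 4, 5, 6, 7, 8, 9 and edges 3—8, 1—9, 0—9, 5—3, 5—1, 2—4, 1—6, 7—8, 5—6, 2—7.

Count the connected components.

From 0: component {0, 1, 2, 3, 4, 5, 6, 7, 8, 9}.
That's 1 component.

1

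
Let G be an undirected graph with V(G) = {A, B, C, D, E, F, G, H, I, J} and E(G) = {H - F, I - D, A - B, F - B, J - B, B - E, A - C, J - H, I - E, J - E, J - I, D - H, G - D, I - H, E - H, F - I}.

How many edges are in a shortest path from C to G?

Distance 0: C.
Distance 1: A.
Distance 2: B.
Distance 3: E, F, J.
Distance 4: H, I.
Distance 5: D.
Distance 6: G — contains G.

6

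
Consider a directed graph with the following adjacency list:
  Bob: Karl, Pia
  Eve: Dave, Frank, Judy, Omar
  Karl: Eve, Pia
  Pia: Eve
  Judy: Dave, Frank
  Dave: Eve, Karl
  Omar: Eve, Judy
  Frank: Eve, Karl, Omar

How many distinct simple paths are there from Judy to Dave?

5

Judy→Dave
Judy→Frank→Eve→Dave
Judy→Frank→Karl→Eve→Dave
Judy→Frank→Karl→Pia→Eve→Dave
Judy→Frank→Omar→Eve→Dave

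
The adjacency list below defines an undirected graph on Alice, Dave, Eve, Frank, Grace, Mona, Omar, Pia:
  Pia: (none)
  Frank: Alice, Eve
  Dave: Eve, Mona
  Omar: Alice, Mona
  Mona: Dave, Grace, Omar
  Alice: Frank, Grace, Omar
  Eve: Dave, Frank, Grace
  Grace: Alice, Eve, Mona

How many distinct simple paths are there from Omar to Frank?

Omar–Alice–Frank
Omar–Alice–Grace–Eve–Frank
Omar–Alice–Grace–Mona–Dave–Eve–Frank
Omar–Mona–Dave–Eve–Frank
Omar–Mona–Dave–Eve–Grace–Alice–Frank
Omar–Mona–Grace–Alice–Frank
Omar–Mona–Grace–Eve–Frank

7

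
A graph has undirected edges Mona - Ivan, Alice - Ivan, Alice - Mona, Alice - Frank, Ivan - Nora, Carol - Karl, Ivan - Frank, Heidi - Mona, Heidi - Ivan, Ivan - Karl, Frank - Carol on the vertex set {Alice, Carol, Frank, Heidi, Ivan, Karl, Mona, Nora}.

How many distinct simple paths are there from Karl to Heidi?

11

Karl–Carol–Frank–Alice–Ivan–Heidi
Karl–Carol–Frank–Alice–Ivan–Mona–Heidi
Karl–Carol–Frank–Alice–Mona–Heidi
Karl–Carol–Frank–Alice–Mona–Ivan–Heidi
Karl–Carol–Frank–Ivan–Alice–Mona–Heidi
Karl–Carol–Frank–Ivan–Heidi
Karl–Carol–Frank–Ivan–Mona–Heidi
Karl–Ivan–Alice–Mona–Heidi
Karl–Ivan–Frank–Alice–Mona–Heidi
Karl–Ivan–Heidi
Karl–Ivan–Mona–Heidi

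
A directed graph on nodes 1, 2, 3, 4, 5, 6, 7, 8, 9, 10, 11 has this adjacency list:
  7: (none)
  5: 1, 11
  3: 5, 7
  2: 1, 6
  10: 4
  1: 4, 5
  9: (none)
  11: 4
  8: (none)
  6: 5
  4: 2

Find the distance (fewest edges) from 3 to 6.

5

Distance 0: 3.
Distance 1: 5, 7.
Distance 2: 1, 11.
Distance 3: 4.
Distance 4: 2.
Distance 5: 6 — contains 6.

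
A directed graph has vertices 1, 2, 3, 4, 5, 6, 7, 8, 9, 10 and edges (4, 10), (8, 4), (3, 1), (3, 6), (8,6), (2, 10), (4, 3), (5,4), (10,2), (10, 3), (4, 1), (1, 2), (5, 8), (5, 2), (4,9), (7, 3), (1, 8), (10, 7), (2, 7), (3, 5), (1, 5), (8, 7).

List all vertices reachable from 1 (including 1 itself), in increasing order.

Start at 1.
Its neighbours: 2, 5, 8.
Then their neighbours: 4, 6, 7, 10.
Then next layer: 3, 9.
Every vertex is now reached.

1, 2, 3, 4, 5, 6, 7, 8, 9, 10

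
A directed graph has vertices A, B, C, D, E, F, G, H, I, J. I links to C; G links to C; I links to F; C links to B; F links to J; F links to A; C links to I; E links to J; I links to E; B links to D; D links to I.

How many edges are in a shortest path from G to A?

4

Distance 0: G.
Distance 1: C.
Distance 2: B, I.
Distance 3: D, E, F.
Distance 4: A, J — contains A.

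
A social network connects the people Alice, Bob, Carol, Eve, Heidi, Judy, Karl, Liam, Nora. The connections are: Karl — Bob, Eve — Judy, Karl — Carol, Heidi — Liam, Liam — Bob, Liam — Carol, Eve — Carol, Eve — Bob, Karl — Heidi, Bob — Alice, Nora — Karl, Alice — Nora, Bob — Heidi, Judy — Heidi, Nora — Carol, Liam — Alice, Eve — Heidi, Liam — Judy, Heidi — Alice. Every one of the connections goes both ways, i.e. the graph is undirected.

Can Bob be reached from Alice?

Yes

Explore from Alice.
Distance 1: reach Bob, Heidi, Liam, Nora.
Found Bob.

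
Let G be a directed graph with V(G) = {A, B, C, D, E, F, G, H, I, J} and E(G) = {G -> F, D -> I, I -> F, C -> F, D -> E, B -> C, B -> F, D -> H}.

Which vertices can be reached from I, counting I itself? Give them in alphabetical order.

Start at I.
Its neighbours: F.
Nothing further is reachable.

F, I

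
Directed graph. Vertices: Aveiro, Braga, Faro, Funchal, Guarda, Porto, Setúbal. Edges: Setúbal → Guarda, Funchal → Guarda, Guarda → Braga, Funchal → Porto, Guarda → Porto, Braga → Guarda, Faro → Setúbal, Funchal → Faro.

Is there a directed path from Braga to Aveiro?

No

Explore from Braga.
Distance 1: reach Guarda.
Distance 2: reach Porto.
The search from Braga is exhausted; no directed path reaches Aveiro.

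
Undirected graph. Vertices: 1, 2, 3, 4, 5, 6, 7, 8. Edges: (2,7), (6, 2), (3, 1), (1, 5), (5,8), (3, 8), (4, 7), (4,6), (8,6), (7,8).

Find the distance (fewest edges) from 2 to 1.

Distance 0: 2.
Distance 1: 6, 7.
Distance 2: 4, 8.
Distance 3: 3, 5.
Distance 4: 1 — contains 1.

4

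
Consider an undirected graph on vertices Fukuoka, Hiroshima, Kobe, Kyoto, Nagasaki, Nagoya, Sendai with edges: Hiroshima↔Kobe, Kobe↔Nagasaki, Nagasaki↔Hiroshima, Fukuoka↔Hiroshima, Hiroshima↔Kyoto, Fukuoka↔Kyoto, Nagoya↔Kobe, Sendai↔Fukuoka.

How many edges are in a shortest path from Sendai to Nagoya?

Distance 0: Sendai.
Distance 1: Fukuoka.
Distance 2: Hiroshima, Kyoto.
Distance 3: Kobe, Nagasaki.
Distance 4: Nagoya — contains Nagoya.

4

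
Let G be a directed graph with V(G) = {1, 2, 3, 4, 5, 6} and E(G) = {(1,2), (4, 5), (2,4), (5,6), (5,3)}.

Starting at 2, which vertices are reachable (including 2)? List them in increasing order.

Start at 2.
Its neighbours: 4.
Then their neighbours: 5.
Then next layer: 3, 6.
Nothing further is reachable.

2, 3, 4, 5, 6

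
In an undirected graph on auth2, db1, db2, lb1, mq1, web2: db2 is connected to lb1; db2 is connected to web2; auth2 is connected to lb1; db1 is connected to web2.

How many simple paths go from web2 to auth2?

web2–db2–lb1–auth2

1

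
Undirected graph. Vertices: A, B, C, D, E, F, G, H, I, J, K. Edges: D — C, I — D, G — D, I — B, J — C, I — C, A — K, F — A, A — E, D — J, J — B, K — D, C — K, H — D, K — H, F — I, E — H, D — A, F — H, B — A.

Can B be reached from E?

Yes

Explore from E.
Distance 1: reach A, H.
Distance 2: reach B, D, F, K.
Found B.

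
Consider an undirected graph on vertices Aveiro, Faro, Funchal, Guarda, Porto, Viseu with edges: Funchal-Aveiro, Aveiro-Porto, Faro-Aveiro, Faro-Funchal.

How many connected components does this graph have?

3

From Aveiro: component {Aveiro, Faro, Funchal, Porto}.
From Guarda: component {Guarda}.
From Viseu: component {Viseu}.
That's 3 components.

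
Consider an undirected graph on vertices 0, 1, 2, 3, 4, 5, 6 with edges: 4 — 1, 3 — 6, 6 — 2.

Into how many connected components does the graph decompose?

4

From 0: component {0}.
From 1: component {1, 4}.
From 2: component {2, 3, 6}.
From 5: component {5}.
That's 4 components.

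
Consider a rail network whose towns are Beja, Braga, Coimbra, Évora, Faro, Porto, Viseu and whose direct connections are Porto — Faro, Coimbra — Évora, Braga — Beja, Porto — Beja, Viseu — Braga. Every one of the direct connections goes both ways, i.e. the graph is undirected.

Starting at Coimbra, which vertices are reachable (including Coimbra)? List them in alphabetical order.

Start at Coimbra.
Its neighbours: Évora.
Nothing further is reachable.

Coimbra, Évora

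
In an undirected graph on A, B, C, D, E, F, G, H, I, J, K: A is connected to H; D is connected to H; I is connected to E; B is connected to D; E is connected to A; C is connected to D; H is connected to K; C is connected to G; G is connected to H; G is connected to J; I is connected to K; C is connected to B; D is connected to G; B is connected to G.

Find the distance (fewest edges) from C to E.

4

Distance 0: C.
Distance 1: B, D, G.
Distance 2: H, J.
Distance 3: A, K.
Distance 4: E, I — contains E.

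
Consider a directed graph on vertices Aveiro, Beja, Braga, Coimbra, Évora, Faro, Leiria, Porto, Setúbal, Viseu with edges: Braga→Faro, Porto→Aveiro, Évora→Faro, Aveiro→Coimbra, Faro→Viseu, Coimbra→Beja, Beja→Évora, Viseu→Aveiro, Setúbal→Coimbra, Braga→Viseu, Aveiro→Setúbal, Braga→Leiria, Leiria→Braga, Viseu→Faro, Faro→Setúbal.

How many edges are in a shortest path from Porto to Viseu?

Distance 0: Porto.
Distance 1: Aveiro.
Distance 2: Coimbra, Setúbal.
Distance 3: Beja.
Distance 4: Évora.
Distance 5: Faro.
Distance 6: Viseu — contains Viseu.

6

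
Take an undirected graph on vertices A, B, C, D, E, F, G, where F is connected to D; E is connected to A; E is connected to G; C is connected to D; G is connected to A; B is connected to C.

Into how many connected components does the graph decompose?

From A: component {A, E, G}.
From B: component {B, C, D, F}.
That's 2 components.

2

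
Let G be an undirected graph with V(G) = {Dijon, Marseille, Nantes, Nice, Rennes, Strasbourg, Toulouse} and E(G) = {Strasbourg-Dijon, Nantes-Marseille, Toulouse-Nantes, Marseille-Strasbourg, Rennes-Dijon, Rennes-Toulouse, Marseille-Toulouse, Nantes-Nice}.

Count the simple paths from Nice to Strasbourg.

4

Nice–Nantes–Marseille–Strasbourg
Nice–Nantes–Marseille–Toulouse–Rennes–Dijon–Strasbourg
Nice–Nantes–Toulouse–Marseille–Strasbourg
Nice–Nantes–Toulouse–Rennes–Dijon–Strasbourg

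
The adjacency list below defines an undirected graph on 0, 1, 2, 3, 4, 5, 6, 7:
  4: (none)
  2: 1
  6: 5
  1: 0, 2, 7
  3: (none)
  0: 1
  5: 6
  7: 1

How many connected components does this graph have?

4

From 0: component {0, 1, 2, 7}.
From 3: component {3}.
From 4: component {4}.
From 5: component {5, 6}.
That's 4 components.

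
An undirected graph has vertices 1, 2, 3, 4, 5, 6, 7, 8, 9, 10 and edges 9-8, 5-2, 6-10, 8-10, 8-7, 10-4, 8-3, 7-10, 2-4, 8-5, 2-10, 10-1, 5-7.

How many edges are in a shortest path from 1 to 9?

Distance 0: 1.
Distance 1: 10.
Distance 2: 2, 4, 6, 7, 8.
Distance 3: 3, 5, 9 — contains 9.

3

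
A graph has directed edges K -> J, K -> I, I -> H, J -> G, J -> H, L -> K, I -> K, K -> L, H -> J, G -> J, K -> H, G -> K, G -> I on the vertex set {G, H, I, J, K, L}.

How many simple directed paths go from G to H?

G→I→H
G→I→K→H
G→I→K→J→H
G→J→H
G→K→H
G→K→I→H
G→K→J→H

7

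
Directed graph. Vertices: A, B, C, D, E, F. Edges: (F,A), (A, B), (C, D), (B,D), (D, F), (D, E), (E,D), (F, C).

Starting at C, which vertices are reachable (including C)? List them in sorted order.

Start at C.
Its neighbours: D.
Then their neighbours: E, F.
Then next layer: A.
Then next layer: B.
Every vertex is now reached.

A, B, C, D, E, F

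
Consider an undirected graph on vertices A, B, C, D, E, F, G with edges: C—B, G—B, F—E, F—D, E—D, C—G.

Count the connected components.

From A: component {A}.
From B: component {B, C, G}.
From D: component {D, E, F}.
That's 3 components.

3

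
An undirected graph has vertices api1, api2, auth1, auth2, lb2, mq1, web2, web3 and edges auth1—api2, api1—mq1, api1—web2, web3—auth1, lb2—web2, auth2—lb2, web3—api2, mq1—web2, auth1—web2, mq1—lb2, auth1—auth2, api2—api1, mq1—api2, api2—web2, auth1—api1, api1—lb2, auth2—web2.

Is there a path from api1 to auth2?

Explore from api1.
Distance 1: reach api2, auth1, lb2, mq1, web2.
Distance 2: reach auth2, web3.
Found auth2.

Yes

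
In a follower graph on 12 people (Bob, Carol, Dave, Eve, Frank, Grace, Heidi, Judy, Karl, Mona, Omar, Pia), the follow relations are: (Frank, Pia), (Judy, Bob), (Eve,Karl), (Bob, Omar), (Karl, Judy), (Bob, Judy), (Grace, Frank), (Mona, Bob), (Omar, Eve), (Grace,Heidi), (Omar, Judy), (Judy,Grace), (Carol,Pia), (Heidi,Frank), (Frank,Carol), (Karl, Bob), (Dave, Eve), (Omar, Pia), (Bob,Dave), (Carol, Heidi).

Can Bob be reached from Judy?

Yes

Explore from Judy.
Distance 1: reach Bob, Grace.
Found Bob.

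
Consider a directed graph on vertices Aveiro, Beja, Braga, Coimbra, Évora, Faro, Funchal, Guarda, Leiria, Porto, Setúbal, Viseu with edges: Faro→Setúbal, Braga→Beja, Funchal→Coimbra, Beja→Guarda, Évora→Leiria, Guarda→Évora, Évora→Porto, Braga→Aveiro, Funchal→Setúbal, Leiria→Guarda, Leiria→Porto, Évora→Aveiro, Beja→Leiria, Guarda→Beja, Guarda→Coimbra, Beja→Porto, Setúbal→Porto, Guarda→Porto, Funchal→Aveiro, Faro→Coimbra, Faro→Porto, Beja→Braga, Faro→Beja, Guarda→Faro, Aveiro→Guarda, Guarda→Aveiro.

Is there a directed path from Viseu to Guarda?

Viseu has no outgoing edges, so nothing is reachable from it.

No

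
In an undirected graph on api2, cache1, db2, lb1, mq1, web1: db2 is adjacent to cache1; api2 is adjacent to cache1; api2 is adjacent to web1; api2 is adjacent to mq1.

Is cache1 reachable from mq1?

Yes

Explore from mq1.
Distance 1: reach api2.
Distance 2: reach cache1, web1.
Found cache1.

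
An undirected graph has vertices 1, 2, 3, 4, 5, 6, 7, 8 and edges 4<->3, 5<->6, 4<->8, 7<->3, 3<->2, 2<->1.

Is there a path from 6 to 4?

No

Explore from 6.
Distance 1: reach 5.
The search is exhausted without reaching 4; it lies in a different component.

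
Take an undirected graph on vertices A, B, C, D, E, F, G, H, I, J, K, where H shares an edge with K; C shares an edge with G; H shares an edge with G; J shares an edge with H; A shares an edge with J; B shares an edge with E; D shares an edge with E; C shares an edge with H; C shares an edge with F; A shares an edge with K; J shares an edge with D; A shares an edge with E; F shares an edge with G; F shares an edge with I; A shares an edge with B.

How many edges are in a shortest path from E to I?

Distance 0: E.
Distance 1: A, B, D.
Distance 2: J, K.
Distance 3: H.
Distance 4: C, G.
Distance 5: F.
Distance 6: I — contains I.

6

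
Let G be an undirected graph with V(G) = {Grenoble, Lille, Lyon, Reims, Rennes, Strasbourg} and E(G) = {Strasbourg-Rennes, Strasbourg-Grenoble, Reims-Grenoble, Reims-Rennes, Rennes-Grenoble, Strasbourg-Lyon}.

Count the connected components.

2

From Grenoble: component {Grenoble, Lyon, Reims, Rennes, Strasbourg}.
From Lille: component {Lille}.
That's 2 components.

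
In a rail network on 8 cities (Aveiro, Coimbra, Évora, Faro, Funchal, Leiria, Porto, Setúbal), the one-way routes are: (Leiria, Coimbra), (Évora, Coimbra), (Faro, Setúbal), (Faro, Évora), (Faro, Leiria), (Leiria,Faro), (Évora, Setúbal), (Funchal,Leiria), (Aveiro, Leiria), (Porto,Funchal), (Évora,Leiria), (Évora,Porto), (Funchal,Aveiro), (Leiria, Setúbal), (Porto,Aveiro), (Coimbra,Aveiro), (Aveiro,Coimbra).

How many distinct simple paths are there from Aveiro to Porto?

Aveiro→Leiria→Faro→Évora→Porto

1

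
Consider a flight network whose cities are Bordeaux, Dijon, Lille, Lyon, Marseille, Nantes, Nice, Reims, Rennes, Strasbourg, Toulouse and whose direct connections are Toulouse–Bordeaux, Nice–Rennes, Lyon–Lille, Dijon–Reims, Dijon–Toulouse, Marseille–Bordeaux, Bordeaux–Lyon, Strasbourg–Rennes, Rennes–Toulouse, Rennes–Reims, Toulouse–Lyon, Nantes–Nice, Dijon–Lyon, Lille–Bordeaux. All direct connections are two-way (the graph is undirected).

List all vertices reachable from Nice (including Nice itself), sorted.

Bordeaux, Dijon, Lille, Lyon, Marseille, Nantes, Nice, Reims, Rennes, Strasbourg, Toulouse

Start at Nice.
Its neighbours: Nantes, Rennes.
Then their neighbours: Reims, Strasbourg, Toulouse.
Then next layer: Bordeaux, Dijon, Lyon.
Then next layer: Lille, Marseille.
Every vertex is now reached.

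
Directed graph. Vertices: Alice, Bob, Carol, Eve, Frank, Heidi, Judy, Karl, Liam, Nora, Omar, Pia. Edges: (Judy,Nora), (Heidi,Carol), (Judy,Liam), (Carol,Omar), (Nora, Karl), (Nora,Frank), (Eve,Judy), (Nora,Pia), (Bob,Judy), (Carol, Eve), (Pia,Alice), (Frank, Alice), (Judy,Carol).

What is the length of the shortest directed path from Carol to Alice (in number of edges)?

Distance 0: Carol.
Distance 1: Eve, Omar.
Distance 2: Judy.
Distance 3: Liam, Nora.
Distance 4: Frank, Karl, Pia.
Distance 5: Alice — contains Alice.

5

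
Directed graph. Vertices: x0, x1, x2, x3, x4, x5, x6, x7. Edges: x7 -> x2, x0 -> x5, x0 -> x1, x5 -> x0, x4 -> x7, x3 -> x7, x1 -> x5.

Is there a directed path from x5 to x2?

Explore from x5.
Distance 1: reach x0.
Distance 2: reach x1.
The search from x5 is exhausted; no directed path reaches x2.

No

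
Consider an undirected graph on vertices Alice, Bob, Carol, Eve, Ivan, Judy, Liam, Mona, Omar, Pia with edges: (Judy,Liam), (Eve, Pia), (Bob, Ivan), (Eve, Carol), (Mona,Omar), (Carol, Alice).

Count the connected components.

4

From Alice: component {Alice, Carol, Eve, Pia}.
From Bob: component {Bob, Ivan}.
From Judy: component {Judy, Liam}.
From Mona: component {Mona, Omar}.
That's 4 components.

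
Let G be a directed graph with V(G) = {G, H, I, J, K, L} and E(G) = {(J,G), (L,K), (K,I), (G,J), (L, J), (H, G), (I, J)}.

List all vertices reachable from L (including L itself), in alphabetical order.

G, I, J, K, L

Start at L.
Its neighbours: J, K.
Then their neighbours: G, I.
Nothing further is reachable.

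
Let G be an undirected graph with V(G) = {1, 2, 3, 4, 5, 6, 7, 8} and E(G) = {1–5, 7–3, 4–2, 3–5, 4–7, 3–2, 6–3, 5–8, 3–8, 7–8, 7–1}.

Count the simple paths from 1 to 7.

7

1–5–3–2–4–7
1–5–3–7
1–5–3–8–7
1–5–8–3–2–4–7
1–5–8–3–7
1–5–8–7
1–7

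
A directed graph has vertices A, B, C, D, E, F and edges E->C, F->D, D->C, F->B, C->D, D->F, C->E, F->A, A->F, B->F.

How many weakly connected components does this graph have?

1

From A: component {A, B, C, D, E, F}.
That's 1 component.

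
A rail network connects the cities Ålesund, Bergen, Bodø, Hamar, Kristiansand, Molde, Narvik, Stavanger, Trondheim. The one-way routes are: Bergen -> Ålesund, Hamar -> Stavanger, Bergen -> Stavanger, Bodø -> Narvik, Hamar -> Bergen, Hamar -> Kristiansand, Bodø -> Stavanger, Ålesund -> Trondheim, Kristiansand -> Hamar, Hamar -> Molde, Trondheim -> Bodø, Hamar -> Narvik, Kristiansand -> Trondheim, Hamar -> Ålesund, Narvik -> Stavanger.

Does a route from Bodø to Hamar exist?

No

Explore from Bodø.
Distance 1: reach Narvik, Stavanger.
The search from Bodø is exhausted; no directed path reaches Hamar.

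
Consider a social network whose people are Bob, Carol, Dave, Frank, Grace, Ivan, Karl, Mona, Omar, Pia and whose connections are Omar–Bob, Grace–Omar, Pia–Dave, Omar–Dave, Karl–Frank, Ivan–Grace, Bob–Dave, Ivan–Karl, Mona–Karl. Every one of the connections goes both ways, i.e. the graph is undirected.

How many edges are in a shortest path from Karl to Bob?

Distance 0: Karl.
Distance 1: Frank, Ivan, Mona.
Distance 2: Grace.
Distance 3: Omar.
Distance 4: Bob, Dave — contains Bob.

4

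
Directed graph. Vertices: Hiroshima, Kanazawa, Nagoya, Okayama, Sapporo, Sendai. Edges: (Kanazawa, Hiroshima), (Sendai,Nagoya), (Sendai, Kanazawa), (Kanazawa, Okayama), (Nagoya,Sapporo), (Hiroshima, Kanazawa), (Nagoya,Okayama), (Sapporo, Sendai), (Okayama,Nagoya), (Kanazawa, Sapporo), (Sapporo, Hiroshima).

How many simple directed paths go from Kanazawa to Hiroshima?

Kanazawa→Hiroshima
Kanazawa→Okayama→Nagoya→Sapporo→Hiroshima
Kanazawa→Sapporo→Hiroshima

3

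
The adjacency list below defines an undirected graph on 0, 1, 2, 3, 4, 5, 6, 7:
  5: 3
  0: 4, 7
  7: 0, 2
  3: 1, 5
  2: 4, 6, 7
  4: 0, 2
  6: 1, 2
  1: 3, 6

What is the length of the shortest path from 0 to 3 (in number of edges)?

5

Distance 0: 0.
Distance 1: 4, 7.
Distance 2: 2.
Distance 3: 6.
Distance 4: 1.
Distance 5: 3 — contains 3.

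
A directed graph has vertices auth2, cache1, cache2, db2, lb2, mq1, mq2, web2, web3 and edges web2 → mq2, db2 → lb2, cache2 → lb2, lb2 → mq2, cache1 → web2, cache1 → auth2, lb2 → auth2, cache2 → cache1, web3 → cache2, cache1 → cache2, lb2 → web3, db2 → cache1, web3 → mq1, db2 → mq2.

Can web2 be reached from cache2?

Yes

Explore from cache2.
Distance 1: reach cache1, lb2.
Distance 2: reach auth2, mq2, web2, web3.
Found web2.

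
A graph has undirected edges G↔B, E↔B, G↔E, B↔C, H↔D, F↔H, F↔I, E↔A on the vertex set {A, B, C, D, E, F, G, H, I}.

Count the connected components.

From A: component {A, B, C, E, G}.
From D: component {D, F, H, I}.
That's 2 components.

2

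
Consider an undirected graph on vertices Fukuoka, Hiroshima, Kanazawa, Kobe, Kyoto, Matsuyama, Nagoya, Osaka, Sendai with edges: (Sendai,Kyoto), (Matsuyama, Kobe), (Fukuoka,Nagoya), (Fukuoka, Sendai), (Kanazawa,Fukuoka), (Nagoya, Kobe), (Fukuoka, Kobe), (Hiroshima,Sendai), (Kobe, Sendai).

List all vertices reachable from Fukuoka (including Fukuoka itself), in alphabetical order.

Start at Fukuoka.
Its neighbours: Kanazawa, Kobe, Nagoya, Sendai.
Then their neighbours: Hiroshima, Kyoto, Matsuyama.
Nothing further is reachable.

Fukuoka, Hiroshima, Kanazawa, Kobe, Kyoto, Matsuyama, Nagoya, Sendai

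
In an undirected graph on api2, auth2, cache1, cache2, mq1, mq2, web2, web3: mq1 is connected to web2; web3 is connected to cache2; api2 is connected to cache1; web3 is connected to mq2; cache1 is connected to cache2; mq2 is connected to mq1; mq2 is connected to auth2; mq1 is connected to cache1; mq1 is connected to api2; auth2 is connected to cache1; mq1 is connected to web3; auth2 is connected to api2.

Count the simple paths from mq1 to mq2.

11

mq1–api2–auth2–cache1–cache2–web3–mq2
mq1–api2–auth2–mq2
mq1–api2–cache1–auth2–mq2
mq1–api2–cache1–cache2–web3–mq2
mq1–cache1–api2–auth2–mq2
mq1–cache1–auth2–mq2
mq1–cache1–cache2–web3–mq2
mq1–mq2
mq1–web3–cache2–cache1–api2–auth2–mq2
mq1–web3–cache2–cache1–auth2–mq2
mq1–web3–mq2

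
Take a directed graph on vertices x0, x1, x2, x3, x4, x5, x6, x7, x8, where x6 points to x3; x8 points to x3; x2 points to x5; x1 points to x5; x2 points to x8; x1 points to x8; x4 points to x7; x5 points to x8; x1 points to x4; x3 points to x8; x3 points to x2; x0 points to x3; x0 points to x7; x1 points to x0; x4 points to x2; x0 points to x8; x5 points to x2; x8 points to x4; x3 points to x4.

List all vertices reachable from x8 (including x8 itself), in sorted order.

x2, x3, x4, x5, x7, x8

Start at x8.
Its neighbours: x3, x4.
Then their neighbours: x2, x7.
Then next layer: x5.
Nothing further is reachable.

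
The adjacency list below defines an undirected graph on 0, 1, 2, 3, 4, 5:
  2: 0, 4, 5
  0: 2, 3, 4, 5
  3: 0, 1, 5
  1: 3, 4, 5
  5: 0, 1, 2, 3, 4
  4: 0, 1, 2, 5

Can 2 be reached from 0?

Yes

Explore from 0.
Distance 1: reach 2, 3, 4, 5.
Found 2.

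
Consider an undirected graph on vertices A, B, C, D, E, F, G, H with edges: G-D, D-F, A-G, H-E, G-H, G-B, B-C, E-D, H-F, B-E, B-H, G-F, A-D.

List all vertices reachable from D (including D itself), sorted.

A, B, C, D, E, F, G, H

Start at D.
Its neighbours: A, E, F, G.
Then their neighbours: B, H.
Then next layer: C.
Every vertex is now reached.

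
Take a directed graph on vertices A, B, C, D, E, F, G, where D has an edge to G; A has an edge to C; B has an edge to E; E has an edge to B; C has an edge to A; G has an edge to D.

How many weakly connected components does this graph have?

From A: component {A, C}.
From B: component {B, E}.
From D: component {D, G}.
From F: component {F}.
That's 4 components.

4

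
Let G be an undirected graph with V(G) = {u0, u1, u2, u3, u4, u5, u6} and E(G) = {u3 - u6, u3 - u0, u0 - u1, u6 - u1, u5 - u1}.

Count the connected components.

3

From u0: component {u0, u1, u3, u5, u6}.
From u2: component {u2}.
From u4: component {u4}.
That's 3 components.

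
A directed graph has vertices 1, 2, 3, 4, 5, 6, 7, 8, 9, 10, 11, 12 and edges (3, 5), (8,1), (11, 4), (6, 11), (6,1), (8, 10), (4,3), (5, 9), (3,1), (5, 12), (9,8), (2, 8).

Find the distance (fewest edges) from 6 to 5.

Distance 0: 6.
Distance 1: 1, 11.
Distance 2: 4.
Distance 3: 3.
Distance 4: 5 — contains 5.

4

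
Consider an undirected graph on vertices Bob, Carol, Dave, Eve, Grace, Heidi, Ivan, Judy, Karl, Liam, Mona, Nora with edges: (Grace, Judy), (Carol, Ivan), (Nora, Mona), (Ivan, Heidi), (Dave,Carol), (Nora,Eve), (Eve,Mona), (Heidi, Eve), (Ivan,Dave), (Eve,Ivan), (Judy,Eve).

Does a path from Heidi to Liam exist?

Explore from Heidi.
Distance 1: reach Eve, Ivan.
Distance 2: reach Carol, Dave, Judy, Mona, Nora.
Distance 3: reach Grace.
The search is exhausted without reaching Liam; it lies in a different component.

No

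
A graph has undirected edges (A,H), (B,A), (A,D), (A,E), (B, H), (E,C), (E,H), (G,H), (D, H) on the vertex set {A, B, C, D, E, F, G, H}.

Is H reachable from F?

No

F has no edges, so nothing is reachable from it.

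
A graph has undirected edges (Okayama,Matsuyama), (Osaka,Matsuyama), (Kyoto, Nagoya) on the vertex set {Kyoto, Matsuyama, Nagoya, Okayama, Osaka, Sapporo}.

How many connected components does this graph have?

From Kyoto: component {Kyoto, Nagoya}.
From Matsuyama: component {Matsuyama, Okayama, Osaka}.
From Sapporo: component {Sapporo}.
That's 3 components.

3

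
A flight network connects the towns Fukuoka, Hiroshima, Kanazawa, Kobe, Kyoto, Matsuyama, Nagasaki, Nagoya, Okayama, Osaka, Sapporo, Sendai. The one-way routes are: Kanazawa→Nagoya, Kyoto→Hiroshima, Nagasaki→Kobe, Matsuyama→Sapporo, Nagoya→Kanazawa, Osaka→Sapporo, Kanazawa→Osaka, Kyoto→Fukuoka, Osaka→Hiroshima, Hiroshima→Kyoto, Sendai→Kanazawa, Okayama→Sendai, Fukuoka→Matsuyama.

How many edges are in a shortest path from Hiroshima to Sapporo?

4

Distance 0: Hiroshima.
Distance 1: Kyoto.
Distance 2: Fukuoka.
Distance 3: Matsuyama.
Distance 4: Sapporo — contains Sapporo.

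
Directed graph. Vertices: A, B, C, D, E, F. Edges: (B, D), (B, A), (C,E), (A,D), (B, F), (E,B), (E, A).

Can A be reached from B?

Yes

Explore from B.
Distance 1: reach A, D, F.
Found A.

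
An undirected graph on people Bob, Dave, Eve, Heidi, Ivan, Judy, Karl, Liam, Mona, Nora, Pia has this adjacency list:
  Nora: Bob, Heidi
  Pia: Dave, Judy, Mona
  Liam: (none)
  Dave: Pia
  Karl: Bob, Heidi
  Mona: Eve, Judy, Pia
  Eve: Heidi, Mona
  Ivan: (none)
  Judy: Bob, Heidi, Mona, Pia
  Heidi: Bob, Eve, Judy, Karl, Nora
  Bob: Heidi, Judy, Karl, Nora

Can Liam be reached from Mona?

No

Explore from Mona.
Distance 1: reach Eve, Judy, Pia.
Distance 2: reach Bob, Dave, Heidi.
Distance 3: reach Karl, Nora.
The search is exhausted without reaching Liam; it lies in a different component.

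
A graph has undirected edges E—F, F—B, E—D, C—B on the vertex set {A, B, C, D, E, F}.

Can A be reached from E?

Explore from E.
Distance 1: reach D, F.
Distance 2: reach B.
Distance 3: reach C.
The search is exhausted without reaching A; it lies in a different component.

No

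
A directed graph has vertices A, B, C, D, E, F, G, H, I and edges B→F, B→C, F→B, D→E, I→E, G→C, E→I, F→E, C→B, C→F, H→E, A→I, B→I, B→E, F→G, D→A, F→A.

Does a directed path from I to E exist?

Yes

Explore from I.
Distance 1: reach E.
Found E.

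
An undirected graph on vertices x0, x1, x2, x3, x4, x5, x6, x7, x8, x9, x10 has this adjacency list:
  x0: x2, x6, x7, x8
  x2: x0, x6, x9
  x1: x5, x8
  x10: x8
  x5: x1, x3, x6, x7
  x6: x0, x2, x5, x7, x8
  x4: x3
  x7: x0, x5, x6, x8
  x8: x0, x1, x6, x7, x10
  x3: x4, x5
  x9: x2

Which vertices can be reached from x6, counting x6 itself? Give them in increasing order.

Start at x6.
Its neighbours: x0, x2, x5, x7, x8.
Then their neighbours: x1, x3, x9, x10.
Then next layer: x4.
Every vertex is now reached.

x0, x1, x2, x3, x4, x5, x6, x7, x8, x9, x10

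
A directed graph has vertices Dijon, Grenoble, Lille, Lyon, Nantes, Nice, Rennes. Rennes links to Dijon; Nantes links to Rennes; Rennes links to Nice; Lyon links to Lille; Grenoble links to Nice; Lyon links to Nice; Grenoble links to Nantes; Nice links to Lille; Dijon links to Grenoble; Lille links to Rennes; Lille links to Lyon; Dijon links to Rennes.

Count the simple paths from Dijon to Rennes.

Dijon→Grenoble→Nantes→Rennes
Dijon→Grenoble→Nice→Lille→Rennes
Dijon→Rennes

3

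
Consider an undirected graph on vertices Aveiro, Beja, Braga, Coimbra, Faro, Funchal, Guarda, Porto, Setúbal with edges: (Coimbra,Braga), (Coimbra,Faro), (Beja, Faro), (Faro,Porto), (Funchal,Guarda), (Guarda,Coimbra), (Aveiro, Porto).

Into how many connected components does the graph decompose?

2

From Aveiro: component {Aveiro, Beja, Braga, Coimbra, Faro, Funchal, Guarda, Porto}.
From Setúbal: component {Setúbal}.
That's 2 components.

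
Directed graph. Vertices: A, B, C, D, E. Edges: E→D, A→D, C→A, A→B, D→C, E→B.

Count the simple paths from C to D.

C→A→D

1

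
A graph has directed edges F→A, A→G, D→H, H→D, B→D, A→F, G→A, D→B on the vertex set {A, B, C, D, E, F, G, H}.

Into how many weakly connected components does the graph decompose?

4

From A: component {A, F, G}.
From B: component {B, D, H}.
From C: component {C}.
From E: component {E}.
That's 4 components.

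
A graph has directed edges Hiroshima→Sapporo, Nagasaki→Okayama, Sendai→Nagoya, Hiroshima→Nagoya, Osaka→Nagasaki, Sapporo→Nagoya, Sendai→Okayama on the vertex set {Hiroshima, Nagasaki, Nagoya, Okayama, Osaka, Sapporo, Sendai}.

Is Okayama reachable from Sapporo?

Explore from Sapporo.
Distance 1: reach Nagoya.
The search from Sapporo is exhausted; no directed path reaches Okayama.

No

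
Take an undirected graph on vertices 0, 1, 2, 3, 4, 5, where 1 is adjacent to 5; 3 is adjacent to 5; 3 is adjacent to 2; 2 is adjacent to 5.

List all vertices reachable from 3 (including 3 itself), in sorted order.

Start at 3.
Its neighbours: 2, 5.
Then their neighbours: 1.
Nothing further is reachable.

1, 2, 3, 5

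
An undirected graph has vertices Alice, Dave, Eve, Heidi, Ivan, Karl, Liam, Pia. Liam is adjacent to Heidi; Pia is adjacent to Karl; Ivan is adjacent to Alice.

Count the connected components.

5

From Alice: component {Alice, Ivan}.
From Dave: component {Dave}.
From Eve: component {Eve}.
From Heidi: component {Heidi, Liam}.
From Karl: component {Karl, Pia}.
That's 5 components.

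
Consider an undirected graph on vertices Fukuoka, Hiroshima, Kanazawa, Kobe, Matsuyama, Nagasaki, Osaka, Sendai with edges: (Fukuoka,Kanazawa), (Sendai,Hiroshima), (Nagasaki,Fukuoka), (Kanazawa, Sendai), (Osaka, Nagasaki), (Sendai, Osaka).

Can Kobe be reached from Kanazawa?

No

Explore from Kanazawa.
Distance 1: reach Fukuoka, Sendai.
Distance 2: reach Hiroshima, Nagasaki, Osaka.
The search is exhausted without reaching Kobe; it lies in a different component.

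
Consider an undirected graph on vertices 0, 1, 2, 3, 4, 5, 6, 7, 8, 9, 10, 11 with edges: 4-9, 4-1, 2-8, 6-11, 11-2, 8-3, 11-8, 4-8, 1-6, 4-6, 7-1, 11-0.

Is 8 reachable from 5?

5 has no edges, so nothing is reachable from it.

No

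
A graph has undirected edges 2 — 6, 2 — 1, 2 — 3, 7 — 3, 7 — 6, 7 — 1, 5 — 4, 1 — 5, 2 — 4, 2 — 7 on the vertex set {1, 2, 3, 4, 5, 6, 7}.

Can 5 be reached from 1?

Yes

Explore from 1.
Distance 1: reach 2, 5, 7.
Found 5.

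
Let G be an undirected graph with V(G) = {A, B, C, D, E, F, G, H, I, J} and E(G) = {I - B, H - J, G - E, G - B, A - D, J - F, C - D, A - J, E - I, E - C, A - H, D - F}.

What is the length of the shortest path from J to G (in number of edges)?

Distance 0: J.
Distance 1: A, F, H.
Distance 2: D.
Distance 3: C.
Distance 4: E.
Distance 5: G, I — contains G.

5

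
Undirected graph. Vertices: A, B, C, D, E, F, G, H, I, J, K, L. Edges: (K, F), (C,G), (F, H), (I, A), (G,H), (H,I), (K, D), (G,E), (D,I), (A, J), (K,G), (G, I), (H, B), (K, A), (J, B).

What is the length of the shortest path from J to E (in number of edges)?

4

Distance 0: J.
Distance 1: A, B.
Distance 2: H, I, K.
Distance 3: D, F, G.
Distance 4: C, E — contains E.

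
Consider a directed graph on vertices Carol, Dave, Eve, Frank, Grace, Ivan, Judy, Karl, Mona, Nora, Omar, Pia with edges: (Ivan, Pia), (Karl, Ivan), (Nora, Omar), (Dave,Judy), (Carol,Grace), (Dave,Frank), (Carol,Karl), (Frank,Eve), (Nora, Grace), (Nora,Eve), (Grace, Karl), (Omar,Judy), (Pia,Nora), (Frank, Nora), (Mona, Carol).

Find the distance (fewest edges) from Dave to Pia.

Distance 0: Dave.
Distance 1: Frank, Judy.
Distance 2: Eve, Nora.
Distance 3: Grace, Omar.
Distance 4: Karl.
Distance 5: Ivan.
Distance 6: Pia — contains Pia.

6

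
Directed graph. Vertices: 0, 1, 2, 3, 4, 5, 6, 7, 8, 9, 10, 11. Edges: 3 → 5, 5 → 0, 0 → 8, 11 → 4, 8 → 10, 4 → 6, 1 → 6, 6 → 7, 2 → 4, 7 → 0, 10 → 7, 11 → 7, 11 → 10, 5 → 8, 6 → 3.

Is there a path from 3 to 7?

Explore from 3.
Distance 1: reach 5.
Distance 2: reach 0, 8.
Distance 3: reach 10.
Distance 4: reach 7.
Found 7.

Yes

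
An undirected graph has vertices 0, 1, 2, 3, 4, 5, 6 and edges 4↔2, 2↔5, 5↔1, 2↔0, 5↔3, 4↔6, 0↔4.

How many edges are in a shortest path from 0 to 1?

3

Distance 0: 0.
Distance 1: 2, 4.
Distance 2: 5, 6.
Distance 3: 1, 3 — contains 1.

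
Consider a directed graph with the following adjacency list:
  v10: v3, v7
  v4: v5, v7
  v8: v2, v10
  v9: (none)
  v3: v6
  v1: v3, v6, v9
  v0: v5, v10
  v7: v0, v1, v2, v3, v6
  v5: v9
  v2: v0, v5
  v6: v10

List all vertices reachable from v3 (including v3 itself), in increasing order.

v0, v1, v2, v3, v5, v6, v7, v9, v10

Start at v3.
Its neighbours: v6.
Then their neighbours: v10.
Then next layer: v7.
Then next layer: v0, v1, v2.
Then next layer: v5, v9.
Nothing further is reachable.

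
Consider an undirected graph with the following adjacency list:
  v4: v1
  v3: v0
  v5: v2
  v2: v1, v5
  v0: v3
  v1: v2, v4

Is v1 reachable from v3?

Explore from v3.
Distance 1: reach v0.
The search is exhausted without reaching v1; it lies in a different component.

No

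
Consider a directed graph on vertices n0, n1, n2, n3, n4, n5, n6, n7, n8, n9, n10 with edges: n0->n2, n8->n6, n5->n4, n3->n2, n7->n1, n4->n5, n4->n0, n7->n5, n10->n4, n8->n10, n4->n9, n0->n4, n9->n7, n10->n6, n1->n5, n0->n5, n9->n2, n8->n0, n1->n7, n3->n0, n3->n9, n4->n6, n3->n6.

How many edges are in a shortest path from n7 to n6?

3

Distance 0: n7.
Distance 1: n1, n5.
Distance 2: n4.
Distance 3: n0, n6, n9 — contains n6.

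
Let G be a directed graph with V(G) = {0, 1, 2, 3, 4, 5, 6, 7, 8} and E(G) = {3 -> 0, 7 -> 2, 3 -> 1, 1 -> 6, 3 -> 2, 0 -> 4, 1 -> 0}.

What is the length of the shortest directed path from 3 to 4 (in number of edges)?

Distance 0: 3.
Distance 1: 0, 1, 2.
Distance 2: 4, 6 — contains 4.

2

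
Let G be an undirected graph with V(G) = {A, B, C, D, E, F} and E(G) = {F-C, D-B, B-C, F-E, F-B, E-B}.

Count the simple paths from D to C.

D–B–C
D–B–E–F–C
D–B–F–C

3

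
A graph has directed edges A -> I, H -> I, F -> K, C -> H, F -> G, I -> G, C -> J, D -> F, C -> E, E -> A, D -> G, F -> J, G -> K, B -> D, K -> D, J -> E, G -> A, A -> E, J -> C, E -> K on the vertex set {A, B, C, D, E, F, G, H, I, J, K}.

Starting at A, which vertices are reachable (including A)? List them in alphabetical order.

Start at A.
Its neighbours: E, I.
Then their neighbours: G, K.
Then next layer: D.
Then next layer: F.
Then next layer: J.
Then next layer: C.
Then next layer: H.
Nothing further is reachable.

A, C, D, E, F, G, H, I, J, K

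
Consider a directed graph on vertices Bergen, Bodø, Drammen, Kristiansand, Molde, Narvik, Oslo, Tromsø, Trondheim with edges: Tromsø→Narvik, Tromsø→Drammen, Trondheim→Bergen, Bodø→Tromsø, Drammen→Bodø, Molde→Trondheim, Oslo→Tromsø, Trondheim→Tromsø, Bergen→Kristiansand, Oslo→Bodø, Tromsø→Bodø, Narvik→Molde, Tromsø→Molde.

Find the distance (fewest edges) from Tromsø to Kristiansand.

Distance 0: Tromsø.
Distance 1: Bodø, Drammen, Molde, Narvik.
Distance 2: Trondheim.
Distance 3: Bergen.
Distance 4: Kristiansand — contains Kristiansand.

4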